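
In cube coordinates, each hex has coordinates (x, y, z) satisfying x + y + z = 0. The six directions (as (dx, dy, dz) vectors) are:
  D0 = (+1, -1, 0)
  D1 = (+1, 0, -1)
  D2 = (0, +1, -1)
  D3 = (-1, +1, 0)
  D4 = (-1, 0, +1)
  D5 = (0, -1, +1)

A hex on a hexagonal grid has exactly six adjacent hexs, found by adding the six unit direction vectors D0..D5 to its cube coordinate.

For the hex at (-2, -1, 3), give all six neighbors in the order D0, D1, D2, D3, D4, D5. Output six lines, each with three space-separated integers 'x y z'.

Center: (-2, -1, 3). Add each direction:
  D0: (-2, -1, 3) + (1, -1, 0) = (-1, -2, 3)
  D1: (-2, -1, 3) + (1, 0, -1) = (-1, -1, 2)
  D2: (-2, -1, 3) + (0, 1, -1) = (-2, 0, 2)
  D3: (-2, -1, 3) + (-1, 1, 0) = (-3, 0, 3)
  D4: (-2, -1, 3) + (-1, 0, 1) = (-3, -1, 4)
  D5: (-2, -1, 3) + (0, -1, 1) = (-2, -2, 4)

Answer: -1 -2 3
-1 -1 2
-2 0 2
-3 0 3
-3 -1 4
-2 -2 4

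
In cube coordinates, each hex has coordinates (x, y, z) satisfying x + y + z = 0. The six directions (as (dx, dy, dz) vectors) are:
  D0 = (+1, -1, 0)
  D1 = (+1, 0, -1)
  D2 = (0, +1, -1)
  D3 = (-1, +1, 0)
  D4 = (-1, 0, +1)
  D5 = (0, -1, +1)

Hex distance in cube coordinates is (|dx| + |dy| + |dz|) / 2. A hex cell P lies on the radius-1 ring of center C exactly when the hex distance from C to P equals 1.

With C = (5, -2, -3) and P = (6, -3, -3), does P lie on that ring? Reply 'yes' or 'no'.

|px - cx| = |6 - 5| = 1
|py - cy| = |-3 - (-2)| = 1
|pz - cz| = |-3 - (-3)| = 0
distance = (1+1+0)/2 = 2/2 = 1
radius = 1; distance == radius -> yes

Answer: yes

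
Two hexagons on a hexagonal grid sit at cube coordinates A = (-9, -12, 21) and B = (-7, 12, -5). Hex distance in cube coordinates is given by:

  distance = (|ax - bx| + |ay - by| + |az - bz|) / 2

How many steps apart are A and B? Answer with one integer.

Answer: 26

Derivation:
|ax - bx| = |-9 - (-7)| = 2
|ay - by| = |-12 - 12| = 24
|az - bz| = |21 - (-5)| = 26
distance = (2 + 24 + 26) / 2 = 52 / 2 = 26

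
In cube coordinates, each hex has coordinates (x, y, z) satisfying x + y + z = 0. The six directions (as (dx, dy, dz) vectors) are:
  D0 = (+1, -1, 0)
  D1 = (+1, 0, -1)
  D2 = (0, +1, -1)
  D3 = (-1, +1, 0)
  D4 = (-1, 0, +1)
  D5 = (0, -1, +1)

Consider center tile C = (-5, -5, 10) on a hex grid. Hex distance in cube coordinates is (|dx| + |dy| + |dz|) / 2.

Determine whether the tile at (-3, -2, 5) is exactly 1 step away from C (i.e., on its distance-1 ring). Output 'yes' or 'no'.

|px - cx| = |-3 - (-5)| = 2
|py - cy| = |-2 - (-5)| = 3
|pz - cz| = |5 - 10| = 5
distance = (2+3+5)/2 = 10/2 = 5
radius = 1; distance != radius -> no

Answer: no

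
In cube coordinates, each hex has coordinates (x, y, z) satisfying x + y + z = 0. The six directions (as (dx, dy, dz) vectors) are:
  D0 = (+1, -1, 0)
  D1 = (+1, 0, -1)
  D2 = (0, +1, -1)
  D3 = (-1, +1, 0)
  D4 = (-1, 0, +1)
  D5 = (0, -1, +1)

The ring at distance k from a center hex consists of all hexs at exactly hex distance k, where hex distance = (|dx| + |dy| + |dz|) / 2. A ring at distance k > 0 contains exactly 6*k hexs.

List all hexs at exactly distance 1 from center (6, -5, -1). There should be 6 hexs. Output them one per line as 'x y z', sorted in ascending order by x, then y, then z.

Walk ring at distance 1 from (6, -5, -1):
Start at center + D4*1 = (5, -5, 0)
  hex 0: (5, -5, 0)
  hex 1: (6, -6, 0)
  hex 2: (7, -6, -1)
  hex 3: (7, -5, -2)
  hex 4: (6, -4, -2)
  hex 5: (5, -4, -1)
Sorted: 6 hexes.

Answer: 5 -5 0
5 -4 -1
6 -6 0
6 -4 -2
7 -6 -1
7 -5 -2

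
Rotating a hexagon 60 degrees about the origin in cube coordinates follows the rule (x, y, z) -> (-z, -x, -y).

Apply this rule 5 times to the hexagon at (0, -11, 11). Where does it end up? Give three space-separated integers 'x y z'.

Start: (0, -11, 11)
Step 1: (0, -11, 11) -> (-(11), -(0), -(-11)) = (-11, 0, 11)
Step 2: (-11, 0, 11) -> (-(11), -(-11), -(0)) = (-11, 11, 0)
Step 3: (-11, 11, 0) -> (-(0), -(-11), -(11)) = (0, 11, -11)
Step 4: (0, 11, -11) -> (-(-11), -(0), -(11)) = (11, 0, -11)
Step 5: (11, 0, -11) -> (-(-11), -(11), -(0)) = (11, -11, 0)

Answer: 11 -11 0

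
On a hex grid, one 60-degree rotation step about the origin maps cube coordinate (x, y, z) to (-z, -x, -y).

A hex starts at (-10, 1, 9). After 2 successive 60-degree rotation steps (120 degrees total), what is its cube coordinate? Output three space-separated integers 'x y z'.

Start: (-10, 1, 9)
Step 1: (-10, 1, 9) -> (-(9), -(-10), -(1)) = (-9, 10, -1)
Step 2: (-9, 10, -1) -> (-(-1), -(-9), -(10)) = (1, 9, -10)

Answer: 1 9 -10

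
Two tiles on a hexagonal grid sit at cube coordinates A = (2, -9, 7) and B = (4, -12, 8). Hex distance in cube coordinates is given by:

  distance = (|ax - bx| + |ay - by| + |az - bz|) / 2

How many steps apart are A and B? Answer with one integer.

|ax - bx| = |2 - 4| = 2
|ay - by| = |-9 - (-12)| = 3
|az - bz| = |7 - 8| = 1
distance = (2 + 3 + 1) / 2 = 6 / 2 = 3

Answer: 3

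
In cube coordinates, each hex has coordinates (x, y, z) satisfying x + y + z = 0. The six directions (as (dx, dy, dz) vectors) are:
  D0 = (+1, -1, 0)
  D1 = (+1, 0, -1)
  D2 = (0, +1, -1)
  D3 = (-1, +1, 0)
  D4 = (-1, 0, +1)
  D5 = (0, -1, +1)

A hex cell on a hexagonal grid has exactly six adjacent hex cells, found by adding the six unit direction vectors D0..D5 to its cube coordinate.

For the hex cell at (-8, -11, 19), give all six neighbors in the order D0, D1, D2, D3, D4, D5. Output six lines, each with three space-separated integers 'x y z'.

Center: (-8, -11, 19). Add each direction:
  D0: (-8, -11, 19) + (1, -1, 0) = (-7, -12, 19)
  D1: (-8, -11, 19) + (1, 0, -1) = (-7, -11, 18)
  D2: (-8, -11, 19) + (0, 1, -1) = (-8, -10, 18)
  D3: (-8, -11, 19) + (-1, 1, 0) = (-9, -10, 19)
  D4: (-8, -11, 19) + (-1, 0, 1) = (-9, -11, 20)
  D5: (-8, -11, 19) + (0, -1, 1) = (-8, -12, 20)

Answer: -7 -12 19
-7 -11 18
-8 -10 18
-9 -10 19
-9 -11 20
-8 -12 20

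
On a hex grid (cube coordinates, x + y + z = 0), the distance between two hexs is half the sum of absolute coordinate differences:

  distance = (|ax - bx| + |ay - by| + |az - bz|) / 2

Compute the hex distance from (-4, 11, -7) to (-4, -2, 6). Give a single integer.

|ax - bx| = |-4 - (-4)| = 0
|ay - by| = |11 - (-2)| = 13
|az - bz| = |-7 - 6| = 13
distance = (0 + 13 + 13) / 2 = 26 / 2 = 13

Answer: 13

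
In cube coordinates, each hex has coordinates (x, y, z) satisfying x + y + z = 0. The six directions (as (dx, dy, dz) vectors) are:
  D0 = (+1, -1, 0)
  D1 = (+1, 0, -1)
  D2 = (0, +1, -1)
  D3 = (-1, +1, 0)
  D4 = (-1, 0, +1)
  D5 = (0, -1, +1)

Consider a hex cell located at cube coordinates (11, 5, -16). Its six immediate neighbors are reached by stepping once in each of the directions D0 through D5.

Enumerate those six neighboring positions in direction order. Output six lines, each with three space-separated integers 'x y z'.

Answer: 12 4 -16
12 5 -17
11 6 -17
10 6 -16
10 5 -15
11 4 -15

Derivation:
Center: (11, 5, -16). Add each direction:
  D0: (11, 5, -16) + (1, -1, 0) = (12, 4, -16)
  D1: (11, 5, -16) + (1, 0, -1) = (12, 5, -17)
  D2: (11, 5, -16) + (0, 1, -1) = (11, 6, -17)
  D3: (11, 5, -16) + (-1, 1, 0) = (10, 6, -16)
  D4: (11, 5, -16) + (-1, 0, 1) = (10, 5, -15)
  D5: (11, 5, -16) + (0, -1, 1) = (11, 4, -15)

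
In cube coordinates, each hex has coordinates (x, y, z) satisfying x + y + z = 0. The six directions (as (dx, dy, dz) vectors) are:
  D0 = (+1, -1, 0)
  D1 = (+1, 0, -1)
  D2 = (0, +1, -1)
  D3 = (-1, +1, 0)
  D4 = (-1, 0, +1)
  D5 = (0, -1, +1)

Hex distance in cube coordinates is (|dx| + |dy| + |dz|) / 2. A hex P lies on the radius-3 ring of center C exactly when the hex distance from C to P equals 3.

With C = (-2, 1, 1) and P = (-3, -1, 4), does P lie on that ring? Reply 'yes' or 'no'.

Answer: yes

Derivation:
|px - cx| = |-3 - (-2)| = 1
|py - cy| = |-1 - 1| = 2
|pz - cz| = |4 - 1| = 3
distance = (1+2+3)/2 = 6/2 = 3
radius = 3; distance == radius -> yes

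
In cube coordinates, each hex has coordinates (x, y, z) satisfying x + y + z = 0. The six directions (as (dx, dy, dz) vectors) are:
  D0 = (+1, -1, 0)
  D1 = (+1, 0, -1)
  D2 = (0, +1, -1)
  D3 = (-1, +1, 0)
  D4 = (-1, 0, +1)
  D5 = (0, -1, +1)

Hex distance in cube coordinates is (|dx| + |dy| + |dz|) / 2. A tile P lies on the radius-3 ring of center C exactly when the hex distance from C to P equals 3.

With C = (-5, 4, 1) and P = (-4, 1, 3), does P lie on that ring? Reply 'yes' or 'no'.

Answer: yes

Derivation:
|px - cx| = |-4 - (-5)| = 1
|py - cy| = |1 - 4| = 3
|pz - cz| = |3 - 1| = 2
distance = (1+3+2)/2 = 6/2 = 3
radius = 3; distance == radius -> yes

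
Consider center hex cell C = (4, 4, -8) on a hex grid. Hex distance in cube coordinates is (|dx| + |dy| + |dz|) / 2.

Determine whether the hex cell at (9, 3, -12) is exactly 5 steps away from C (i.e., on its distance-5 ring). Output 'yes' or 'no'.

|px - cx| = |9 - 4| = 5
|py - cy| = |3 - 4| = 1
|pz - cz| = |-12 - (-8)| = 4
distance = (5+1+4)/2 = 10/2 = 5
radius = 5; distance == radius -> yes

Answer: yes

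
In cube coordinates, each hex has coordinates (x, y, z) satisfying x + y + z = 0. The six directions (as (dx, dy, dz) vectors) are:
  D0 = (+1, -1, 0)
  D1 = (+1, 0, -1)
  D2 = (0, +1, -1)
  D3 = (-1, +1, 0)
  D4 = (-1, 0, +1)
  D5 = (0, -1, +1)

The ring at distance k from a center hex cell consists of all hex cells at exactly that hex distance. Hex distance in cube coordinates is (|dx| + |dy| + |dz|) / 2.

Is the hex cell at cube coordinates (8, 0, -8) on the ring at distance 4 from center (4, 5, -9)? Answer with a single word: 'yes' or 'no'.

Answer: no

Derivation:
|px - cx| = |8 - 4| = 4
|py - cy| = |0 - 5| = 5
|pz - cz| = |-8 - (-9)| = 1
distance = (4+5+1)/2 = 10/2 = 5
radius = 4; distance != radius -> no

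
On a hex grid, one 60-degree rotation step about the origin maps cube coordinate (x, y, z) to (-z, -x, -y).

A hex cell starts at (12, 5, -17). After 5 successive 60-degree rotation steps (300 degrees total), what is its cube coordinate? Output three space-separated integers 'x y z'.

Answer: -5 17 -12

Derivation:
Start: (12, 5, -17)
Step 1: (12, 5, -17) -> (-(-17), -(12), -(5)) = (17, -12, -5)
Step 2: (17, -12, -5) -> (-(-5), -(17), -(-12)) = (5, -17, 12)
Step 3: (5, -17, 12) -> (-(12), -(5), -(-17)) = (-12, -5, 17)
Step 4: (-12, -5, 17) -> (-(17), -(-12), -(-5)) = (-17, 12, 5)
Step 5: (-17, 12, 5) -> (-(5), -(-17), -(12)) = (-5, 17, -12)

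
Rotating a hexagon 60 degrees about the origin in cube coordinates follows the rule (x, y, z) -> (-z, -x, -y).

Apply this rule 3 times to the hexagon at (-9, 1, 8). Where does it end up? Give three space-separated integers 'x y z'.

Answer: 9 -1 -8

Derivation:
Start: (-9, 1, 8)
Step 1: (-9, 1, 8) -> (-(8), -(-9), -(1)) = (-8, 9, -1)
Step 2: (-8, 9, -1) -> (-(-1), -(-8), -(9)) = (1, 8, -9)
Step 3: (1, 8, -9) -> (-(-9), -(1), -(8)) = (9, -1, -8)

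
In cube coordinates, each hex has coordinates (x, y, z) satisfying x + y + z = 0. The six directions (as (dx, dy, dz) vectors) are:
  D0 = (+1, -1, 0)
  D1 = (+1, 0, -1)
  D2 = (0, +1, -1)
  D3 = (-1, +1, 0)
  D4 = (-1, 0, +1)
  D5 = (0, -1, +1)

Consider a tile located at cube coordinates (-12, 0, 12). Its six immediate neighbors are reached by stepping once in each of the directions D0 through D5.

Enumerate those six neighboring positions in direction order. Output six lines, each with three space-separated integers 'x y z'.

Answer: -11 -1 12
-11 0 11
-12 1 11
-13 1 12
-13 0 13
-12 -1 13

Derivation:
Center: (-12, 0, 12). Add each direction:
  D0: (-12, 0, 12) + (1, -1, 0) = (-11, -1, 12)
  D1: (-12, 0, 12) + (1, 0, -1) = (-11, 0, 11)
  D2: (-12, 0, 12) + (0, 1, -1) = (-12, 1, 11)
  D3: (-12, 0, 12) + (-1, 1, 0) = (-13, 1, 12)
  D4: (-12, 0, 12) + (-1, 0, 1) = (-13, 0, 13)
  D5: (-12, 0, 12) + (0, -1, 1) = (-12, -1, 13)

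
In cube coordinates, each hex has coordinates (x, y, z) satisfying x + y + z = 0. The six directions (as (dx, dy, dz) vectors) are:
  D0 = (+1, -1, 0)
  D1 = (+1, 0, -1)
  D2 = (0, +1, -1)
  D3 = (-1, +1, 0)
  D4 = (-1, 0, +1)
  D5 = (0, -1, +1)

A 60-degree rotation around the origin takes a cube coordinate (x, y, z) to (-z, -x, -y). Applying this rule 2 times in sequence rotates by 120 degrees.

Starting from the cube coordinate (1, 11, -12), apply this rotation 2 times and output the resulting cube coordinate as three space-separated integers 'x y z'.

Answer: 11 -12 1

Derivation:
Start: (1, 11, -12)
Step 1: (1, 11, -12) -> (-(-12), -(1), -(11)) = (12, -1, -11)
Step 2: (12, -1, -11) -> (-(-11), -(12), -(-1)) = (11, -12, 1)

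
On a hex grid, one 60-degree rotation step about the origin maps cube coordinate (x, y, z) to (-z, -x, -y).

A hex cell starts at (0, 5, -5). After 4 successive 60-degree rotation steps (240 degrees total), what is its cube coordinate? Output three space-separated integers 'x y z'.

Answer: -5 0 5

Derivation:
Start: (0, 5, -5)
Step 1: (0, 5, -5) -> (-(-5), -(0), -(5)) = (5, 0, -5)
Step 2: (5, 0, -5) -> (-(-5), -(5), -(0)) = (5, -5, 0)
Step 3: (5, -5, 0) -> (-(0), -(5), -(-5)) = (0, -5, 5)
Step 4: (0, -5, 5) -> (-(5), -(0), -(-5)) = (-5, 0, 5)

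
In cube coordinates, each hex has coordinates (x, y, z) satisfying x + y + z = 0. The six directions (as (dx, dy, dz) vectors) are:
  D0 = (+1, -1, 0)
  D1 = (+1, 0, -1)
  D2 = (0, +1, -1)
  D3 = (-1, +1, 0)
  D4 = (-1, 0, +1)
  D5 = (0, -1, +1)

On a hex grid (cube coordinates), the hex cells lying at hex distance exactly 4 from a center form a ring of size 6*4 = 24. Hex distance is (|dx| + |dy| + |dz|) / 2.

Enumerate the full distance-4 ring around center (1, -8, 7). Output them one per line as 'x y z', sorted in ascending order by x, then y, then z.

Walk ring at distance 4 from (1, -8, 7):
Start at center + D4*4 = (-3, -8, 11)
  hex 0: (-3, -8, 11)
  hex 1: (-2, -9, 11)
  hex 2: (-1, -10, 11)
  hex 3: (0, -11, 11)
  hex 4: (1, -12, 11)
  hex 5: (2, -12, 10)
  hex 6: (3, -12, 9)
  hex 7: (4, -12, 8)
  hex 8: (5, -12, 7)
  hex 9: (5, -11, 6)
  hex 10: (5, -10, 5)
  hex 11: (5, -9, 4)
  hex 12: (5, -8, 3)
  hex 13: (4, -7, 3)
  hex 14: (3, -6, 3)
  hex 15: (2, -5, 3)
  hex 16: (1, -4, 3)
  hex 17: (0, -4, 4)
  hex 18: (-1, -4, 5)
  hex 19: (-2, -4, 6)
  hex 20: (-3, -4, 7)
  hex 21: (-3, -5, 8)
  hex 22: (-3, -6, 9)
  hex 23: (-3, -7, 10)
Sorted: 24 hexes.

Answer: -3 -8 11
-3 -7 10
-3 -6 9
-3 -5 8
-3 -4 7
-2 -9 11
-2 -4 6
-1 -10 11
-1 -4 5
0 -11 11
0 -4 4
1 -12 11
1 -4 3
2 -12 10
2 -5 3
3 -12 9
3 -6 3
4 -12 8
4 -7 3
5 -12 7
5 -11 6
5 -10 5
5 -9 4
5 -8 3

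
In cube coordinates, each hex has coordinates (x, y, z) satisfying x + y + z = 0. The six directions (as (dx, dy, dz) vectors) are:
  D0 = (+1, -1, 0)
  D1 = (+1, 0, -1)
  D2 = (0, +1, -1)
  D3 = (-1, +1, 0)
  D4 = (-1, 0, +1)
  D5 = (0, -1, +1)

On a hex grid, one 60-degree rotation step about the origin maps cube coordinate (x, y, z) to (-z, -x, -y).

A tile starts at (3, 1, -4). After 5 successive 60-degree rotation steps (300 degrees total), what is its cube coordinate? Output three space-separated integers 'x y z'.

Answer: -1 4 -3

Derivation:
Start: (3, 1, -4)
Step 1: (3, 1, -4) -> (-(-4), -(3), -(1)) = (4, -3, -1)
Step 2: (4, -3, -1) -> (-(-1), -(4), -(-3)) = (1, -4, 3)
Step 3: (1, -4, 3) -> (-(3), -(1), -(-4)) = (-3, -1, 4)
Step 4: (-3, -1, 4) -> (-(4), -(-3), -(-1)) = (-4, 3, 1)
Step 5: (-4, 3, 1) -> (-(1), -(-4), -(3)) = (-1, 4, -3)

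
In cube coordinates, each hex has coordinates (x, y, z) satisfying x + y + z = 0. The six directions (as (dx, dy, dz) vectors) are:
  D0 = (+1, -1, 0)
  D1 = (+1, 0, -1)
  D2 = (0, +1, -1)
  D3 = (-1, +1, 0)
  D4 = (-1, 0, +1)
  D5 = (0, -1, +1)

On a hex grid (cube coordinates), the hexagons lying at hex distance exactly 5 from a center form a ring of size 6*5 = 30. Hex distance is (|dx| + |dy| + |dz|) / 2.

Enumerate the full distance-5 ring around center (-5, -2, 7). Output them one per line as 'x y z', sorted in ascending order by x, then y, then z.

Answer: -10 -2 12
-10 -1 11
-10 0 10
-10 1 9
-10 2 8
-10 3 7
-9 -3 12
-9 3 6
-8 -4 12
-8 3 5
-7 -5 12
-7 3 4
-6 -6 12
-6 3 3
-5 -7 12
-5 3 2
-4 -7 11
-4 2 2
-3 -7 10
-3 1 2
-2 -7 9
-2 0 2
-1 -7 8
-1 -1 2
0 -7 7
0 -6 6
0 -5 5
0 -4 4
0 -3 3
0 -2 2

Derivation:
Walk ring at distance 5 from (-5, -2, 7):
Start at center + D4*5 = (-10, -2, 12)
  hex 0: (-10, -2, 12)
  hex 1: (-9, -3, 12)
  hex 2: (-8, -4, 12)
  hex 3: (-7, -5, 12)
  hex 4: (-6, -6, 12)
  hex 5: (-5, -7, 12)
  hex 6: (-4, -7, 11)
  hex 7: (-3, -7, 10)
  hex 8: (-2, -7, 9)
  hex 9: (-1, -7, 8)
  hex 10: (0, -7, 7)
  hex 11: (0, -6, 6)
  hex 12: (0, -5, 5)
  hex 13: (0, -4, 4)
  hex 14: (0, -3, 3)
  hex 15: (0, -2, 2)
  hex 16: (-1, -1, 2)
  hex 17: (-2, 0, 2)
  hex 18: (-3, 1, 2)
  hex 19: (-4, 2, 2)
  hex 20: (-5, 3, 2)
  hex 21: (-6, 3, 3)
  hex 22: (-7, 3, 4)
  hex 23: (-8, 3, 5)
  hex 24: (-9, 3, 6)
  hex 25: (-10, 3, 7)
  hex 26: (-10, 2, 8)
  hex 27: (-10, 1, 9)
  hex 28: (-10, 0, 10)
  hex 29: (-10, -1, 11)
Sorted: 30 hexes.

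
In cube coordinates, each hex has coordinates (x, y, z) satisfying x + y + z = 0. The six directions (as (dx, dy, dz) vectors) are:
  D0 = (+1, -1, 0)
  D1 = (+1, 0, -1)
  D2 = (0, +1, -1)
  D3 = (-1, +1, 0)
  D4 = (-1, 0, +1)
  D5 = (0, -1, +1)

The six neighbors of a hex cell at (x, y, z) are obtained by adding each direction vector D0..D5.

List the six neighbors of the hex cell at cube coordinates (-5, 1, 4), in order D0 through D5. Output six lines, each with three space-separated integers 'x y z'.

Answer: -4 0 4
-4 1 3
-5 2 3
-6 2 4
-6 1 5
-5 0 5

Derivation:
Center: (-5, 1, 4). Add each direction:
  D0: (-5, 1, 4) + (1, -1, 0) = (-4, 0, 4)
  D1: (-5, 1, 4) + (1, 0, -1) = (-4, 1, 3)
  D2: (-5, 1, 4) + (0, 1, -1) = (-5, 2, 3)
  D3: (-5, 1, 4) + (-1, 1, 0) = (-6, 2, 4)
  D4: (-5, 1, 4) + (-1, 0, 1) = (-6, 1, 5)
  D5: (-5, 1, 4) + (0, -1, 1) = (-5, 0, 5)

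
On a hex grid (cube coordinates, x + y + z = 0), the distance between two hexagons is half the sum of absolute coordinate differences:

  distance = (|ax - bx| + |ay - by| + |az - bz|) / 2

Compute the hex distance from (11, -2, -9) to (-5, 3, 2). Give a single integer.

Answer: 16

Derivation:
|ax - bx| = |11 - (-5)| = 16
|ay - by| = |-2 - 3| = 5
|az - bz| = |-9 - 2| = 11
distance = (16 + 5 + 11) / 2 = 32 / 2 = 16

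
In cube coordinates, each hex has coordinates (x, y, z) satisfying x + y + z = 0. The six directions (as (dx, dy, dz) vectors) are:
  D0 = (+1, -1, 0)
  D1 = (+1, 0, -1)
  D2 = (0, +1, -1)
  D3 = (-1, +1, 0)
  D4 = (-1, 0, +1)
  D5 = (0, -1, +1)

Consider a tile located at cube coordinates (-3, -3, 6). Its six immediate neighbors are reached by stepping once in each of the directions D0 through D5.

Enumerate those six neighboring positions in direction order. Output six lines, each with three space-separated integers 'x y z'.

Answer: -2 -4 6
-2 -3 5
-3 -2 5
-4 -2 6
-4 -3 7
-3 -4 7

Derivation:
Center: (-3, -3, 6). Add each direction:
  D0: (-3, -3, 6) + (1, -1, 0) = (-2, -4, 6)
  D1: (-3, -3, 6) + (1, 0, -1) = (-2, -3, 5)
  D2: (-3, -3, 6) + (0, 1, -1) = (-3, -2, 5)
  D3: (-3, -3, 6) + (-1, 1, 0) = (-4, -2, 6)
  D4: (-3, -3, 6) + (-1, 0, 1) = (-4, -3, 7)
  D5: (-3, -3, 6) + (0, -1, 1) = (-3, -4, 7)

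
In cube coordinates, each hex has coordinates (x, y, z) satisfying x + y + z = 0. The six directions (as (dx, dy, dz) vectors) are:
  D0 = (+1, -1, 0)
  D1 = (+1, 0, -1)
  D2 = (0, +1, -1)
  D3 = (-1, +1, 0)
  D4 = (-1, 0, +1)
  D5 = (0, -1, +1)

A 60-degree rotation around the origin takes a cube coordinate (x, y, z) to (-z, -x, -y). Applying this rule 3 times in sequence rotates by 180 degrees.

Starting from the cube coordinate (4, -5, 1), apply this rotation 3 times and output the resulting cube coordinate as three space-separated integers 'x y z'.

Start: (4, -5, 1)
Step 1: (4, -5, 1) -> (-(1), -(4), -(-5)) = (-1, -4, 5)
Step 2: (-1, -4, 5) -> (-(5), -(-1), -(-4)) = (-5, 1, 4)
Step 3: (-5, 1, 4) -> (-(4), -(-5), -(1)) = (-4, 5, -1)

Answer: -4 5 -1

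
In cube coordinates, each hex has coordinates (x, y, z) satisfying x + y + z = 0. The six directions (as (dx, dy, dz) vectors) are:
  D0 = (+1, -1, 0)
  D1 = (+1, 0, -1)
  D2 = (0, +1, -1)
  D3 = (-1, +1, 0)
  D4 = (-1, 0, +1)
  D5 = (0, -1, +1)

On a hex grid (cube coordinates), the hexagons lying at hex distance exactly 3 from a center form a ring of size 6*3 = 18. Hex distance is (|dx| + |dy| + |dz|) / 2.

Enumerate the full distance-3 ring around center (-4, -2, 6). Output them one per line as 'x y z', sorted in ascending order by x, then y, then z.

Walk ring at distance 3 from (-4, -2, 6):
Start at center + D4*3 = (-7, -2, 9)
  hex 0: (-7, -2, 9)
  hex 1: (-6, -3, 9)
  hex 2: (-5, -4, 9)
  hex 3: (-4, -5, 9)
  hex 4: (-3, -5, 8)
  hex 5: (-2, -5, 7)
  hex 6: (-1, -5, 6)
  hex 7: (-1, -4, 5)
  hex 8: (-1, -3, 4)
  hex 9: (-1, -2, 3)
  hex 10: (-2, -1, 3)
  hex 11: (-3, 0, 3)
  hex 12: (-4, 1, 3)
  hex 13: (-5, 1, 4)
  hex 14: (-6, 1, 5)
  hex 15: (-7, 1, 6)
  hex 16: (-7, 0, 7)
  hex 17: (-7, -1, 8)
Sorted: 18 hexes.

Answer: -7 -2 9
-7 -1 8
-7 0 7
-7 1 6
-6 -3 9
-6 1 5
-5 -4 9
-5 1 4
-4 -5 9
-4 1 3
-3 -5 8
-3 0 3
-2 -5 7
-2 -1 3
-1 -5 6
-1 -4 5
-1 -3 4
-1 -2 3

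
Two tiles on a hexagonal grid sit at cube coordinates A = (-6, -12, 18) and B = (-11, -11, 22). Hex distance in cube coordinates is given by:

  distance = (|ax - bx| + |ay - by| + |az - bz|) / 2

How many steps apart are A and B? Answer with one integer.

Answer: 5

Derivation:
|ax - bx| = |-6 - (-11)| = 5
|ay - by| = |-12 - (-11)| = 1
|az - bz| = |18 - 22| = 4
distance = (5 + 1 + 4) / 2 = 10 / 2 = 5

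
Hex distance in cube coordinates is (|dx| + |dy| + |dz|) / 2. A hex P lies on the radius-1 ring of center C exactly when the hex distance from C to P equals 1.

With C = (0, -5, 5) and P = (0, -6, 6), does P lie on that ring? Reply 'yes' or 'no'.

Answer: yes

Derivation:
|px - cx| = |0 - 0| = 0
|py - cy| = |-6 - (-5)| = 1
|pz - cz| = |6 - 5| = 1
distance = (0+1+1)/2 = 2/2 = 1
radius = 1; distance == radius -> yes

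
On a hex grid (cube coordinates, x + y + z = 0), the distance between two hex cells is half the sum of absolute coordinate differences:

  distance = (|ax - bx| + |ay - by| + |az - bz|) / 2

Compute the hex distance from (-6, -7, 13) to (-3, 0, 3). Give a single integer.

|ax - bx| = |-6 - (-3)| = 3
|ay - by| = |-7 - 0| = 7
|az - bz| = |13 - 3| = 10
distance = (3 + 7 + 10) / 2 = 20 / 2 = 10

Answer: 10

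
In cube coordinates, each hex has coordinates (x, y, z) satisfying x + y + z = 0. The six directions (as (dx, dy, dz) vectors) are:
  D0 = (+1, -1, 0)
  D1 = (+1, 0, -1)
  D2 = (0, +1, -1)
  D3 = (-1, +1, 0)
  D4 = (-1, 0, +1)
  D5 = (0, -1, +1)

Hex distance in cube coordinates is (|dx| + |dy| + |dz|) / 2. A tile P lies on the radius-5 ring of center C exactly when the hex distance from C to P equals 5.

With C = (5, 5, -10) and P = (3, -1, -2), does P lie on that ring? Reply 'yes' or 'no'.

Answer: no

Derivation:
|px - cx| = |3 - 5| = 2
|py - cy| = |-1 - 5| = 6
|pz - cz| = |-2 - (-10)| = 8
distance = (2+6+8)/2 = 16/2 = 8
radius = 5; distance != radius -> no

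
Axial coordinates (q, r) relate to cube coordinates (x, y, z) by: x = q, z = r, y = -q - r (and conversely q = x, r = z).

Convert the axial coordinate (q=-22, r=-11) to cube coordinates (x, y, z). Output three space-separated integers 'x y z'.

x = q = -22
z = r = -11
y = -x - z = -(-22) - (-11) = 33

Answer: -22 33 -11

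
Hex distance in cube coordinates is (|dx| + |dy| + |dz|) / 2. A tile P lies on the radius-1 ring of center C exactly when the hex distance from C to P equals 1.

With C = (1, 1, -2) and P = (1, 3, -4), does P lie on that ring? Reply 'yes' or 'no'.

|px - cx| = |1 - 1| = 0
|py - cy| = |3 - 1| = 2
|pz - cz| = |-4 - (-2)| = 2
distance = (0+2+2)/2 = 4/2 = 2
radius = 1; distance != radius -> no

Answer: no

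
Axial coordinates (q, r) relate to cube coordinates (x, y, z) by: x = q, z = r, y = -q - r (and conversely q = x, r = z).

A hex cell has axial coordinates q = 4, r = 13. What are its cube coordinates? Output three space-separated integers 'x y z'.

Answer: 4 -17 13

Derivation:
x = q = 4
z = r = 13
y = -x - z = -(4) - (13) = -17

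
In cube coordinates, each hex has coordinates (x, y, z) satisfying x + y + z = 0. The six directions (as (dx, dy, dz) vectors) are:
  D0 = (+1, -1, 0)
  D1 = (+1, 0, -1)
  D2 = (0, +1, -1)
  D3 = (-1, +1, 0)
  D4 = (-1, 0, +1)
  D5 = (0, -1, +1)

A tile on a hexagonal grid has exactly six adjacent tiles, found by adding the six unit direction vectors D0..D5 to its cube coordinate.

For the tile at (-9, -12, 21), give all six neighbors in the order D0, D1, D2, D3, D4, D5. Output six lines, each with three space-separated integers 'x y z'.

Center: (-9, -12, 21). Add each direction:
  D0: (-9, -12, 21) + (1, -1, 0) = (-8, -13, 21)
  D1: (-9, -12, 21) + (1, 0, -1) = (-8, -12, 20)
  D2: (-9, -12, 21) + (0, 1, -1) = (-9, -11, 20)
  D3: (-9, -12, 21) + (-1, 1, 0) = (-10, -11, 21)
  D4: (-9, -12, 21) + (-1, 0, 1) = (-10, -12, 22)
  D5: (-9, -12, 21) + (0, -1, 1) = (-9, -13, 22)

Answer: -8 -13 21
-8 -12 20
-9 -11 20
-10 -11 21
-10 -12 22
-9 -13 22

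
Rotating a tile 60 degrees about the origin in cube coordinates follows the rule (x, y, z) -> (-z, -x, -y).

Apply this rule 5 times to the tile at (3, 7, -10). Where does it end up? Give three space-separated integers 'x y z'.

Start: (3, 7, -10)
Step 1: (3, 7, -10) -> (-(-10), -(3), -(7)) = (10, -3, -7)
Step 2: (10, -3, -7) -> (-(-7), -(10), -(-3)) = (7, -10, 3)
Step 3: (7, -10, 3) -> (-(3), -(7), -(-10)) = (-3, -7, 10)
Step 4: (-3, -7, 10) -> (-(10), -(-3), -(-7)) = (-10, 3, 7)
Step 5: (-10, 3, 7) -> (-(7), -(-10), -(3)) = (-7, 10, -3)

Answer: -7 10 -3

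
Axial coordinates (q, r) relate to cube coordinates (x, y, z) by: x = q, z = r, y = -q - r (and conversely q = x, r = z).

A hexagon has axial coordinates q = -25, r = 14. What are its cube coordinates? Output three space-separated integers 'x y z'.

x = q = -25
z = r = 14
y = -x - z = -(-25) - (14) = 11

Answer: -25 11 14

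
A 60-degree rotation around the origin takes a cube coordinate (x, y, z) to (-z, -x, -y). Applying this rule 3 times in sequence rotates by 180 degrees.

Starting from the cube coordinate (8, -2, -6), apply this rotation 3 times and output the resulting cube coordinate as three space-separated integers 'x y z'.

Answer: -8 2 6

Derivation:
Start: (8, -2, -6)
Step 1: (8, -2, -6) -> (-(-6), -(8), -(-2)) = (6, -8, 2)
Step 2: (6, -8, 2) -> (-(2), -(6), -(-8)) = (-2, -6, 8)
Step 3: (-2, -6, 8) -> (-(8), -(-2), -(-6)) = (-8, 2, 6)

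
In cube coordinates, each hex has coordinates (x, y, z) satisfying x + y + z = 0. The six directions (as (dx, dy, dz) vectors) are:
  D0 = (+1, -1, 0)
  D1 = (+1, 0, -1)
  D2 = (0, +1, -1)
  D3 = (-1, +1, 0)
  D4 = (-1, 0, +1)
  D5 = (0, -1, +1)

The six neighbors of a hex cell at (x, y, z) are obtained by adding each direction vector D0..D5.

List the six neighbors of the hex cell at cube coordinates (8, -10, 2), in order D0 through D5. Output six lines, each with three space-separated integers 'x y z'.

Answer: 9 -11 2
9 -10 1
8 -9 1
7 -9 2
7 -10 3
8 -11 3

Derivation:
Center: (8, -10, 2). Add each direction:
  D0: (8, -10, 2) + (1, -1, 0) = (9, -11, 2)
  D1: (8, -10, 2) + (1, 0, -1) = (9, -10, 1)
  D2: (8, -10, 2) + (0, 1, -1) = (8, -9, 1)
  D3: (8, -10, 2) + (-1, 1, 0) = (7, -9, 2)
  D4: (8, -10, 2) + (-1, 0, 1) = (7, -10, 3)
  D5: (8, -10, 2) + (0, -1, 1) = (8, -11, 3)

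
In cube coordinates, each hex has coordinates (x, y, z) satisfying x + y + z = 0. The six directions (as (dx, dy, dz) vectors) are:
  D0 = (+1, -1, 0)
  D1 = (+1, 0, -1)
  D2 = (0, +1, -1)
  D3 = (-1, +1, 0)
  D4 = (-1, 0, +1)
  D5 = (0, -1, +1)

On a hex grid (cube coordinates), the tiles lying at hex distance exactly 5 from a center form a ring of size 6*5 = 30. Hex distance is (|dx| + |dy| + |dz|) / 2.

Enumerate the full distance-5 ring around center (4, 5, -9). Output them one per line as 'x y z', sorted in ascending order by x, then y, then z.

Walk ring at distance 5 from (4, 5, -9):
Start at center + D4*5 = (-1, 5, -4)
  hex 0: (-1, 5, -4)
  hex 1: (0, 4, -4)
  hex 2: (1, 3, -4)
  hex 3: (2, 2, -4)
  hex 4: (3, 1, -4)
  hex 5: (4, 0, -4)
  hex 6: (5, 0, -5)
  hex 7: (6, 0, -6)
  hex 8: (7, 0, -7)
  hex 9: (8, 0, -8)
  hex 10: (9, 0, -9)
  hex 11: (9, 1, -10)
  hex 12: (9, 2, -11)
  hex 13: (9, 3, -12)
  hex 14: (9, 4, -13)
  hex 15: (9, 5, -14)
  hex 16: (8, 6, -14)
  hex 17: (7, 7, -14)
  hex 18: (6, 8, -14)
  hex 19: (5, 9, -14)
  hex 20: (4, 10, -14)
  hex 21: (3, 10, -13)
  hex 22: (2, 10, -12)
  hex 23: (1, 10, -11)
  hex 24: (0, 10, -10)
  hex 25: (-1, 10, -9)
  hex 26: (-1, 9, -8)
  hex 27: (-1, 8, -7)
  hex 28: (-1, 7, -6)
  hex 29: (-1, 6, -5)
Sorted: 30 hexes.

Answer: -1 5 -4
-1 6 -5
-1 7 -6
-1 8 -7
-1 9 -8
-1 10 -9
0 4 -4
0 10 -10
1 3 -4
1 10 -11
2 2 -4
2 10 -12
3 1 -4
3 10 -13
4 0 -4
4 10 -14
5 0 -5
5 9 -14
6 0 -6
6 8 -14
7 0 -7
7 7 -14
8 0 -8
8 6 -14
9 0 -9
9 1 -10
9 2 -11
9 3 -12
9 4 -13
9 5 -14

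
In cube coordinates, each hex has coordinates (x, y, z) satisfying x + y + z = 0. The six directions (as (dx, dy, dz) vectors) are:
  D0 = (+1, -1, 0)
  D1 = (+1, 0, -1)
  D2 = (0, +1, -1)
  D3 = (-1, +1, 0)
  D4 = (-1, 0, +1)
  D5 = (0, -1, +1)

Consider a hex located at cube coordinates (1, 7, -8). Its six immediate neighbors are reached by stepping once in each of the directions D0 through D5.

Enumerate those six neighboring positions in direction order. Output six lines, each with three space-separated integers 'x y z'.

Center: (1, 7, -8). Add each direction:
  D0: (1, 7, -8) + (1, -1, 0) = (2, 6, -8)
  D1: (1, 7, -8) + (1, 0, -1) = (2, 7, -9)
  D2: (1, 7, -8) + (0, 1, -1) = (1, 8, -9)
  D3: (1, 7, -8) + (-1, 1, 0) = (0, 8, -8)
  D4: (1, 7, -8) + (-1, 0, 1) = (0, 7, -7)
  D5: (1, 7, -8) + (0, -1, 1) = (1, 6, -7)

Answer: 2 6 -8
2 7 -9
1 8 -9
0 8 -8
0 7 -7
1 6 -7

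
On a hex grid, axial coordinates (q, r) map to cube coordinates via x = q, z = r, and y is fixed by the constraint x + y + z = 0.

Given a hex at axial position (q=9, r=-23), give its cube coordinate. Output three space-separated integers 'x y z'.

Answer: 9 14 -23

Derivation:
x = q = 9
z = r = -23
y = -x - z = -(9) - (-23) = 14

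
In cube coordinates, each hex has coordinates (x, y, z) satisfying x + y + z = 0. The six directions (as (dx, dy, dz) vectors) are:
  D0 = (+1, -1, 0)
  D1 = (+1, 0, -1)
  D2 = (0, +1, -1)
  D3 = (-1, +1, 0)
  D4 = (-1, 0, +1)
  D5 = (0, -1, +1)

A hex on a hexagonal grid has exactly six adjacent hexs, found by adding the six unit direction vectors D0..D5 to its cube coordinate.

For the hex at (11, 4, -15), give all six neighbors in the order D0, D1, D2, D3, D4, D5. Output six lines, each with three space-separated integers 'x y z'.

Center: (11, 4, -15). Add each direction:
  D0: (11, 4, -15) + (1, -1, 0) = (12, 3, -15)
  D1: (11, 4, -15) + (1, 0, -1) = (12, 4, -16)
  D2: (11, 4, -15) + (0, 1, -1) = (11, 5, -16)
  D3: (11, 4, -15) + (-1, 1, 0) = (10, 5, -15)
  D4: (11, 4, -15) + (-1, 0, 1) = (10, 4, -14)
  D5: (11, 4, -15) + (0, -1, 1) = (11, 3, -14)

Answer: 12 3 -15
12 4 -16
11 5 -16
10 5 -15
10 4 -14
11 3 -14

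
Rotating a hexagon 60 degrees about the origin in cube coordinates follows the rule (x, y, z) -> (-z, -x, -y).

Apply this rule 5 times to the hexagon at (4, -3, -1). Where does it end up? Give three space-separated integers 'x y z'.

Answer: 3 1 -4

Derivation:
Start: (4, -3, -1)
Step 1: (4, -3, -1) -> (-(-1), -(4), -(-3)) = (1, -4, 3)
Step 2: (1, -4, 3) -> (-(3), -(1), -(-4)) = (-3, -1, 4)
Step 3: (-3, -1, 4) -> (-(4), -(-3), -(-1)) = (-4, 3, 1)
Step 4: (-4, 3, 1) -> (-(1), -(-4), -(3)) = (-1, 4, -3)
Step 5: (-1, 4, -3) -> (-(-3), -(-1), -(4)) = (3, 1, -4)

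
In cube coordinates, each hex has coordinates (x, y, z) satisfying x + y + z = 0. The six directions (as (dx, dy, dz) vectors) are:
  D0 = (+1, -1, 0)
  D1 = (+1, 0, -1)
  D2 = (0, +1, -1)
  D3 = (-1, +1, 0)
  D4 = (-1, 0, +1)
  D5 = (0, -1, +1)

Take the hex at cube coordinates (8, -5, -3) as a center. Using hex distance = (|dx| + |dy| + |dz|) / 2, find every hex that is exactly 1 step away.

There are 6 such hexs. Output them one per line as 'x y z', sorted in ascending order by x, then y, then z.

Answer: 7 -5 -2
7 -4 -3
8 -6 -2
8 -4 -4
9 -6 -3
9 -5 -4

Derivation:
Walk ring at distance 1 from (8, -5, -3):
Start at center + D4*1 = (7, -5, -2)
  hex 0: (7, -5, -2)
  hex 1: (8, -6, -2)
  hex 2: (9, -6, -3)
  hex 3: (9, -5, -4)
  hex 4: (8, -4, -4)
  hex 5: (7, -4, -3)
Sorted: 6 hexes.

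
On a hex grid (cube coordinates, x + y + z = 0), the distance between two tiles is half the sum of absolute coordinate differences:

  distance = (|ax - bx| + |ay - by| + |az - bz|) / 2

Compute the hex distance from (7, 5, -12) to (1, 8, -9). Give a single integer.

Answer: 6

Derivation:
|ax - bx| = |7 - 1| = 6
|ay - by| = |5 - 8| = 3
|az - bz| = |-12 - (-9)| = 3
distance = (6 + 3 + 3) / 2 = 12 / 2 = 6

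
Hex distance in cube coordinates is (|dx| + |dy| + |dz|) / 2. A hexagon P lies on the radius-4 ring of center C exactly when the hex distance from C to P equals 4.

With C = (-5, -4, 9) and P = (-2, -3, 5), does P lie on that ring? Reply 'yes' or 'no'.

Answer: yes

Derivation:
|px - cx| = |-2 - (-5)| = 3
|py - cy| = |-3 - (-4)| = 1
|pz - cz| = |5 - 9| = 4
distance = (3+1+4)/2 = 8/2 = 4
radius = 4; distance == radius -> yes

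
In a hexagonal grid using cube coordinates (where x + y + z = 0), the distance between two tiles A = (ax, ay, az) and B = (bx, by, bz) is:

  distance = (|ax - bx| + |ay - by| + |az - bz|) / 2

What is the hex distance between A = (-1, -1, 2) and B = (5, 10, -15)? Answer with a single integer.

|ax - bx| = |-1 - 5| = 6
|ay - by| = |-1 - 10| = 11
|az - bz| = |2 - (-15)| = 17
distance = (6 + 11 + 17) / 2 = 34 / 2 = 17

Answer: 17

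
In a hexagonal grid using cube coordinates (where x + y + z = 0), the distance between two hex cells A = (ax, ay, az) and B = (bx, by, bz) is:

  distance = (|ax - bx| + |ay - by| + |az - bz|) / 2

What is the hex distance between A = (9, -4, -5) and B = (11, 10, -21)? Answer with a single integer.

|ax - bx| = |9 - 11| = 2
|ay - by| = |-4 - 10| = 14
|az - bz| = |-5 - (-21)| = 16
distance = (2 + 14 + 16) / 2 = 32 / 2 = 16

Answer: 16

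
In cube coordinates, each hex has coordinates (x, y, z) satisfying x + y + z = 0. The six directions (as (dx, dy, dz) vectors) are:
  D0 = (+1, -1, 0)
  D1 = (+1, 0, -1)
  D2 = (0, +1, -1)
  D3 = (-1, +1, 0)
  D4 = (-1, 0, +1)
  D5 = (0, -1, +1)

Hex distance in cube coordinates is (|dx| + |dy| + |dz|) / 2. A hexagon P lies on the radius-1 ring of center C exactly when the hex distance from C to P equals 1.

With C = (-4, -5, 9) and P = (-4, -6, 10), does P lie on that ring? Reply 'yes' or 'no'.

|px - cx| = |-4 - (-4)| = 0
|py - cy| = |-6 - (-5)| = 1
|pz - cz| = |10 - 9| = 1
distance = (0+1+1)/2 = 2/2 = 1
radius = 1; distance == radius -> yes

Answer: yes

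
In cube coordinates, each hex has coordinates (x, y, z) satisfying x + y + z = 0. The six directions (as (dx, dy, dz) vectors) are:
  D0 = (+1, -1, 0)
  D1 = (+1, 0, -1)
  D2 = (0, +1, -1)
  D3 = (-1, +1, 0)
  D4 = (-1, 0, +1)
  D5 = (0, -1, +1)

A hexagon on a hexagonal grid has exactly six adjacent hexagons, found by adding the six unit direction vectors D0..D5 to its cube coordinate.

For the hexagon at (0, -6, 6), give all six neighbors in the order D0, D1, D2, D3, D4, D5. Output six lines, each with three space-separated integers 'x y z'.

Answer: 1 -7 6
1 -6 5
0 -5 5
-1 -5 6
-1 -6 7
0 -7 7

Derivation:
Center: (0, -6, 6). Add each direction:
  D0: (0, -6, 6) + (1, -1, 0) = (1, -7, 6)
  D1: (0, -6, 6) + (1, 0, -1) = (1, -6, 5)
  D2: (0, -6, 6) + (0, 1, -1) = (0, -5, 5)
  D3: (0, -6, 6) + (-1, 1, 0) = (-1, -5, 6)
  D4: (0, -6, 6) + (-1, 0, 1) = (-1, -6, 7)
  D5: (0, -6, 6) + (0, -1, 1) = (0, -7, 7)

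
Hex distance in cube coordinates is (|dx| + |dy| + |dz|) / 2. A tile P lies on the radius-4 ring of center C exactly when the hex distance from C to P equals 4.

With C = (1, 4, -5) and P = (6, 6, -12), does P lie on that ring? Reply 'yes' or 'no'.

Answer: no

Derivation:
|px - cx| = |6 - 1| = 5
|py - cy| = |6 - 4| = 2
|pz - cz| = |-12 - (-5)| = 7
distance = (5+2+7)/2 = 14/2 = 7
radius = 4; distance != radius -> no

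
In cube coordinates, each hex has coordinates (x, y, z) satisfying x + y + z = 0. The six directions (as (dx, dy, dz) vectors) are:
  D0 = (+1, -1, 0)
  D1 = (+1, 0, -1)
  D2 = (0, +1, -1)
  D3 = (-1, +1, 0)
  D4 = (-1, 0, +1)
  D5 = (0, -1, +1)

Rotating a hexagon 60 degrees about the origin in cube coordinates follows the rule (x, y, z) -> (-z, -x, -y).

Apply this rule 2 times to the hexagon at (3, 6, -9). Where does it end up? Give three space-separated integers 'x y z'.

Answer: 6 -9 3

Derivation:
Start: (3, 6, -9)
Step 1: (3, 6, -9) -> (-(-9), -(3), -(6)) = (9, -3, -6)
Step 2: (9, -3, -6) -> (-(-6), -(9), -(-3)) = (6, -9, 3)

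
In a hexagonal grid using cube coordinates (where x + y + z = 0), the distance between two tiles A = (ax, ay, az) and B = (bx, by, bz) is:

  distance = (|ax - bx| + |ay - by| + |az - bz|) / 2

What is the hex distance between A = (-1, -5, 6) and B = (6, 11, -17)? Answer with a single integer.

|ax - bx| = |-1 - 6| = 7
|ay - by| = |-5 - 11| = 16
|az - bz| = |6 - (-17)| = 23
distance = (7 + 16 + 23) / 2 = 46 / 2 = 23

Answer: 23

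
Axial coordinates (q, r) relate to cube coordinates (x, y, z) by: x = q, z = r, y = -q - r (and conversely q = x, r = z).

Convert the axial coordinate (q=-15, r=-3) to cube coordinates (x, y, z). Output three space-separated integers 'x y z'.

x = q = -15
z = r = -3
y = -x - z = -(-15) - (-3) = 18

Answer: -15 18 -3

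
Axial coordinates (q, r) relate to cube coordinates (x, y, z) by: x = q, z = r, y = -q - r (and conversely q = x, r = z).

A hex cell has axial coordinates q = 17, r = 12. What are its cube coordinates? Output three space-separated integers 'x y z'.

x = q = 17
z = r = 12
y = -x - z = -(17) - (12) = -29

Answer: 17 -29 12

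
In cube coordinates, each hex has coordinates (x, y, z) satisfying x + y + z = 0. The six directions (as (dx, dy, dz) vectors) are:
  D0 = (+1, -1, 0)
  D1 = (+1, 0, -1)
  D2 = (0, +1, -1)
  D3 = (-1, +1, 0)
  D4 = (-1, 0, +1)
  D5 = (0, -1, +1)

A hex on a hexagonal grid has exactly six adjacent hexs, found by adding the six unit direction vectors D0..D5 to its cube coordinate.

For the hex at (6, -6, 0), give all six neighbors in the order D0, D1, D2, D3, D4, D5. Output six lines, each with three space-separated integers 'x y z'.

Answer: 7 -7 0
7 -6 -1
6 -5 -1
5 -5 0
5 -6 1
6 -7 1

Derivation:
Center: (6, -6, 0). Add each direction:
  D0: (6, -6, 0) + (1, -1, 0) = (7, -7, 0)
  D1: (6, -6, 0) + (1, 0, -1) = (7, -6, -1)
  D2: (6, -6, 0) + (0, 1, -1) = (6, -5, -1)
  D3: (6, -6, 0) + (-1, 1, 0) = (5, -5, 0)
  D4: (6, -6, 0) + (-1, 0, 1) = (5, -6, 1)
  D5: (6, -6, 0) + (0, -1, 1) = (6, -7, 1)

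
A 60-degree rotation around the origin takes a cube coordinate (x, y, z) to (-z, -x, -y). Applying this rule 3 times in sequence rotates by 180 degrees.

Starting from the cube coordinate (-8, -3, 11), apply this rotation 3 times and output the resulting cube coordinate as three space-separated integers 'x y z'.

Start: (-8, -3, 11)
Step 1: (-8, -3, 11) -> (-(11), -(-8), -(-3)) = (-11, 8, 3)
Step 2: (-11, 8, 3) -> (-(3), -(-11), -(8)) = (-3, 11, -8)
Step 3: (-3, 11, -8) -> (-(-8), -(-3), -(11)) = (8, 3, -11)

Answer: 8 3 -11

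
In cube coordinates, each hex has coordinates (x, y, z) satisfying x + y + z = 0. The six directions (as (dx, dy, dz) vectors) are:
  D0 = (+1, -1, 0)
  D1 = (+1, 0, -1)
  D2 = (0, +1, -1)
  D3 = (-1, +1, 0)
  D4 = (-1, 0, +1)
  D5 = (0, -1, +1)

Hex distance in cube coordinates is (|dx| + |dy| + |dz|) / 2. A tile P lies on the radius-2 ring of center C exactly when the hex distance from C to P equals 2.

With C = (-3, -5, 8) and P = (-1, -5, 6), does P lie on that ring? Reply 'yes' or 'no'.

|px - cx| = |-1 - (-3)| = 2
|py - cy| = |-5 - (-5)| = 0
|pz - cz| = |6 - 8| = 2
distance = (2+0+2)/2 = 4/2 = 2
radius = 2; distance == radius -> yes

Answer: yes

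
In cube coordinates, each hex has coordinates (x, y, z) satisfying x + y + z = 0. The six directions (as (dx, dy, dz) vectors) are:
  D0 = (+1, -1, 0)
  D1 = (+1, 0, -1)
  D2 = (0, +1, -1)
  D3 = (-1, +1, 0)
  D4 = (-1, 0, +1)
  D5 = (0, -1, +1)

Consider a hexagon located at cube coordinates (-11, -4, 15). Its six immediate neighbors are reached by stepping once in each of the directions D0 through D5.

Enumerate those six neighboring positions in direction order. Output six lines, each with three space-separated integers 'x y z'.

Answer: -10 -5 15
-10 -4 14
-11 -3 14
-12 -3 15
-12 -4 16
-11 -5 16

Derivation:
Center: (-11, -4, 15). Add each direction:
  D0: (-11, -4, 15) + (1, -1, 0) = (-10, -5, 15)
  D1: (-11, -4, 15) + (1, 0, -1) = (-10, -4, 14)
  D2: (-11, -4, 15) + (0, 1, -1) = (-11, -3, 14)
  D3: (-11, -4, 15) + (-1, 1, 0) = (-12, -3, 15)
  D4: (-11, -4, 15) + (-1, 0, 1) = (-12, -4, 16)
  D5: (-11, -4, 15) + (0, -1, 1) = (-11, -5, 16)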